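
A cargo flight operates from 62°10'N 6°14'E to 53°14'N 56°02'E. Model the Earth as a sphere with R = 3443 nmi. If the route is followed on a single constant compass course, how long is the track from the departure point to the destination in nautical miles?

1678 nmi

Rhumb course C = atan2(Δλ, Δψ) with Δψ = ln[tan(π/4+φ₂/2)/tan(π/4+φ₁/2)] = -0.2936, Δλ = +0.8692 → C = 108.66°
d = R·|Δφ| / |cos C| = 3443·0.15592 / 0.32001 = 1678 nmi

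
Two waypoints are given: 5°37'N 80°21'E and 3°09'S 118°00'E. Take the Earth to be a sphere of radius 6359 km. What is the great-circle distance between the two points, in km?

4285 km

cos σ = sin φ₁ sin φ₂ + cos φ₁ cos φ₂ cos Δλ
      = sin(5.62°)sin(-3.15°) + cos(5.62°)cos(-3.15°)cos(37.65°) = 0.7814
σ = 38.612° → d = Rσ = 6359·0.67391 = 4285 km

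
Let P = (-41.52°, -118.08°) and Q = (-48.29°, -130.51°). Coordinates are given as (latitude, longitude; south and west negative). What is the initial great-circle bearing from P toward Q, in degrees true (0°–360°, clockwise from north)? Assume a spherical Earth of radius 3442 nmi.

228.2°

θ = atan2( sin Δλ·cos φ₂ ,  cos φ₁ sin φ₂ − sin φ₁ cos φ₂ cos Δλ )
  = atan2(-0.1432, -0.1282) = 228.16°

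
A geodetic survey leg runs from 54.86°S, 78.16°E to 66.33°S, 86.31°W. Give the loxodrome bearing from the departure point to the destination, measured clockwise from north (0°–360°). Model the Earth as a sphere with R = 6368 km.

Meridional parts: M(φ₁)=-1.1500, M(φ₂)=-1.5628 → ΔM = -0.4128;  Δλ = -2.8705 rad
tan C = Δλ / ΔM = +6.9535 → C = 261.82°

261.8°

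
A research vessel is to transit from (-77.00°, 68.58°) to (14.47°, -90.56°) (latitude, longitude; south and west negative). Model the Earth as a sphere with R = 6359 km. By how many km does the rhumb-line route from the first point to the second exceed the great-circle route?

Great circle: cos σ = sin φ₁ sin φ₂ + cos φ₁ cos φ₂ cos Δλ,  σ = 2.0342 rad → d_gc = 12935.6 km
Rhumb line: Δψ = +2.4274, q = Δφ/Δψ = 0.6577, d_rh = R√(Δφ²+q²Δλ²) = 15427.0 km
Excess = 15427.0 − 12935.6 = 2491.4 ≈ 2491 km

2491 km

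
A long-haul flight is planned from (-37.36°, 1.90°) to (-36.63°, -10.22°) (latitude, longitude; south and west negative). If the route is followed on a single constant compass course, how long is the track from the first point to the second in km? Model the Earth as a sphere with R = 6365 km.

Δψ = ln[tan(π/4+φ₂/2)/tan(π/4+φ₁/2)] = +0.0160;  Δφ = +0.0127 rad,  Δλ = -0.2115 rad
q = Δφ/Δψ = 0.7987
d = R·√(Δφ² + q²Δλ²) = 6365·0.16943 = 1078 km

1078 km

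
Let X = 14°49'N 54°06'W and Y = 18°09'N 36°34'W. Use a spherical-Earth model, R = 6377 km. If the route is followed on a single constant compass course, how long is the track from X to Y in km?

1907 km

Δψ = ln[tan(π/4+φ₂/2)/tan(π/4+φ₁/2)] = +0.0607;  Δφ = +0.0582 rad,  Δλ = +0.3060 rad
q = Δφ/Δψ = 0.9587
d = R·√(Δφ² + q²Δλ²) = 6377·0.29910 = 1907 km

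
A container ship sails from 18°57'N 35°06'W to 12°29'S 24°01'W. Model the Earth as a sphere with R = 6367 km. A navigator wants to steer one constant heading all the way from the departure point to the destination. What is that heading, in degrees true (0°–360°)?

160.8°

Meridional parts: M(φ₁)=+0.3369, M(φ₂)=-0.2196 → ΔM = -0.5566;  Δλ = +0.1934 rad
tan C = Δλ / ΔM = -0.3476 → C = 160.83°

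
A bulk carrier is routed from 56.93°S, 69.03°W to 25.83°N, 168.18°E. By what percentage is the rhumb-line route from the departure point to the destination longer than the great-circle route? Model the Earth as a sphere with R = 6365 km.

3.8%

Great circle: σ = 2.2538 rad → d_gc = Rσ = 14345.3 km
Rhumb: Δφ = +1.4444, Δλ = -2.1431, Δψ = +1.6813, q = Δφ/Δψ = 0.8591 → d_rh = R√(Δφ²+q²Δλ²) = 14894.8 km
Excess = (14894.8 − 14345.3) / 14345.3 = 549.5 / 14345.3 = 3.83% ≈ 3.8%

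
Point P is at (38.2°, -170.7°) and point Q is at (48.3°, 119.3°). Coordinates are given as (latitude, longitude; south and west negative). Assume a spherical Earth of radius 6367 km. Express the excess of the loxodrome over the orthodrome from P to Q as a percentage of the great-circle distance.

Great circle: σ = 0.8756 rad → d_gc = Rσ = 5575.0 km
Rhumb: Δφ = +0.1763, Δλ = -1.2217, Δψ = +0.2429, q = Δφ/Δψ = 0.7258 → d_rh = R√(Δφ²+q²Δλ²) = 5755.9 km
Excess = (5755.9 − 5575.0) / 5575.0 = 180.9 / 5575.0 = 3.24% ≈ 3.2%

3.2%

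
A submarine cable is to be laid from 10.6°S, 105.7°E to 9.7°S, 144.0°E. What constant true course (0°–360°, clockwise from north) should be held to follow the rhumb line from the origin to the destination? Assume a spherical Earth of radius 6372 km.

Δψ = ln[tan(π/4+φ₂/2)/tan(π/4+φ₁/2)] = +0.0160
Δλ = +0.6685 rad (taken the short way round)
course = atan2(Δλ, Δψ) = 88.63°

88.6°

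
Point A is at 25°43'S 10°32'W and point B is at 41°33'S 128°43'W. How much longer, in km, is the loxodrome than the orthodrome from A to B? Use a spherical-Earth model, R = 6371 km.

Great circle: cos σ = sin φ₁ sin φ₂ + cos φ₁ cos φ₂ cos Δλ,  σ = 1.6014 rad → d_gc = 10202.8 km
Rhumb line: Δψ = -0.3339, q = Δφ/Δψ = 0.8276, d_rh = R√(Δφ²+q²Δλ²) = 11017.1 km
Excess = 11017.1 − 10202.8 = 814.3 ≈ 814 km

814 km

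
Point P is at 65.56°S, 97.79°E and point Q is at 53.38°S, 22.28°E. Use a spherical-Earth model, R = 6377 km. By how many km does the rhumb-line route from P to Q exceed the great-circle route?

Great circle: cos σ = sin φ₁ sin φ₂ + cos φ₁ cos φ₂ cos Δλ,  σ = 0.6560 rad → d_gc = 4183.3 km
Rhumb line: Δψ = +0.4239, q = Δφ/Δψ = 0.5015, d_rh = R√(Δφ²+q²Δλ²) = 4427.1 km
Excess = 4427.1 − 4183.3 = 243.8 ≈ 244 km

244 km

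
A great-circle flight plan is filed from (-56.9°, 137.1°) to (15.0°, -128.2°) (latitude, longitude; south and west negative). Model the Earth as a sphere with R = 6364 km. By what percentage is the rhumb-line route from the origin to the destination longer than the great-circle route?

Great circle: σ = 1.8339 rad → d_gc = Rσ = 11670.7 km
Rhumb: Δφ = +1.2549, Δλ = +1.6528, Δψ = +1.4783, q = Δφ/Δψ = 0.8489 → d_rh = R√(Δφ²+q²Δλ²) = 11979.3 km
Excess = (11979.3 − 11670.7) / 11670.7 = 308.6 / 11670.7 = 2.64% ≈ 2.6%

2.6%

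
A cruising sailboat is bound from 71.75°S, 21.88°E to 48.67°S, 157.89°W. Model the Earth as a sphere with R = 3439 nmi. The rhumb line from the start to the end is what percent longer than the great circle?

Great circle: σ = 1.0399 rad → d_gc = Rσ = 3576.1 nmi
Rhumb: Δφ = +0.4028, Δλ = -3.1376, Δψ = +0.8536, q = Δφ/Δψ = 0.4719 → d_rh = R√(Δφ²+q²Δλ²) = 5276.8 nmi
Excess = (5276.8 − 3576.1) / 3576.1 = 1700.7 / 3576.1 = 47.56% ≈ 47.6%

47.6%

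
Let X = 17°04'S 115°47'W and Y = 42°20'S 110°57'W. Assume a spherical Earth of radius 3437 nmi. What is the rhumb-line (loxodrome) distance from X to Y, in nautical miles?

1536 nmi

Δψ = ln[tan(π/4+φ₂/2)/tan(π/4+φ₁/2)] = -0.5146;  Δφ = -0.4410 rad,  Δλ = +0.0844 rad
q = Δφ/Δψ = 0.8569
d = R·√(Δφ² + q²Δλ²) = 3437·0.44687 = 1536 nmi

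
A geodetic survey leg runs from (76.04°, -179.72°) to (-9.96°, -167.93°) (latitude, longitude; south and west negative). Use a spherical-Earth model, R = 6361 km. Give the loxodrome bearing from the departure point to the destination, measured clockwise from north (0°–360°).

174.8°

Meridional parts: M(φ₁)=+2.1002, M(φ₂)=-0.1747 → ΔM = -2.2749;  Δλ = +0.2058 rad
tan C = Δλ / ΔM = -0.0905 → C = 174.83°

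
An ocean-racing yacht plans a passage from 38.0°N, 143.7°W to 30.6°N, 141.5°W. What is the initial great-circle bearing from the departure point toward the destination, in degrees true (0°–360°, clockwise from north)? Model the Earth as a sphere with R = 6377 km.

N = sin Δλ·cos φ₂ = +0.0330;  D = cos φ₁ sin φ₂ − sin φ₁ cos φ₂ cos Δλ = -0.1284
initial course = atan2(N, D) = 165.57°

165.6°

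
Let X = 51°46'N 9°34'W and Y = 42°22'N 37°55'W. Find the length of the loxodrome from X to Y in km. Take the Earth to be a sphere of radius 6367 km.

2379 km

Rhumb course C = atan2(Δλ, Δψ) with Δψ = ln[tan(π/4+φ₂/2)/tan(π/4+φ₁/2)] = -0.2418, Δλ = -0.4948 → C = 243.96°
d = R·|Δφ| / |cos C| = 6367·0.16406 / 0.43900 = 2379 km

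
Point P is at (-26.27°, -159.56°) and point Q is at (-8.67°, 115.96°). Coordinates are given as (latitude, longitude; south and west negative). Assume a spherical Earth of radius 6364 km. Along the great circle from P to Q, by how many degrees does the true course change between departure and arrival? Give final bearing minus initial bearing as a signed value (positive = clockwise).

+30.8°

At departure: θ₁ = atan2(sin Δλ cos φ₂, cos φ₁ sin φ₂ − sin φ₁ cos φ₂ cos Δλ) = 264.60°
At arrival: θ₂ = atan2(sin Δλ cos φ₁, −cos φ₂ sin φ₁ + sin φ₂ cos φ₁ cos Δλ) = 295.44°
Δθ = θ₂ − θ₁ = +30.8°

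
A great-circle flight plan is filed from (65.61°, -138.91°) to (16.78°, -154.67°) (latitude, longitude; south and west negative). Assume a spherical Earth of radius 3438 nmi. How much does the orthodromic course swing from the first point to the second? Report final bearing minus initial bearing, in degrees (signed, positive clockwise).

-11.4°

Initial bearing θ₁ = atan2(sin Δλ cos φ₂, cos φ₁ sin φ₂ − sin φ₁ cos φ₂ cos Δλ) = 199.86°
Final bearing θ₂ = (initial bearing from the destination back to the start) + 180° = 188.43°
Δθ = θ₂ − θ₁ = -11.4°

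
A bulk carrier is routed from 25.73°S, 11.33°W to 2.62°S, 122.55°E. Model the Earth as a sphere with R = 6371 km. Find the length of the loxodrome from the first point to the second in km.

14551 km

Δψ = ln[tan(π/4+φ₂/2)/tan(π/4+φ₁/2)] = +0.4192;  Δφ = +0.4033 rad,  Δλ = +2.3366 rad
q = Δφ/Δψ = 0.9621
d = R·√(Δφ² + q²Δλ²) = 6371·2.28400 = 14551 km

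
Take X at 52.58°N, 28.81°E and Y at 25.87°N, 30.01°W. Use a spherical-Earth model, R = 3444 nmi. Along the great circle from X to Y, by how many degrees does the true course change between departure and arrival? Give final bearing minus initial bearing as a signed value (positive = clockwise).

-40.2°

Initial bearing θ₁ = atan2(sin Δλ cos φ₂, cos φ₁ sin φ₂ − sin φ₁ cos φ₂ cos Δλ) = 262.24°
Final bearing θ₂ = (initial bearing from the destination back to the start) + 180° = 222.00°
Δθ = θ₂ − θ₁ = -40.2°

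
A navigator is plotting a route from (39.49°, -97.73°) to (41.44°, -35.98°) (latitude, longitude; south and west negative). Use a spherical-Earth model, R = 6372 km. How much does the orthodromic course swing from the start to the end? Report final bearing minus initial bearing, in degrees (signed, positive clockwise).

At departure: θ₁ = atan2(sin Δλ cos φ₂, cos φ₁ sin φ₂ − sin φ₁ cos φ₂ cos Δλ) = 66.65°
At arrival: θ₂ = atan2(sin Δλ cos φ₁, −cos φ₂ sin φ₁ + sin φ₂ cos φ₁ cos Δλ) = 109.07°
Δθ = θ₂ − θ₁ = +42.4°

+42.4°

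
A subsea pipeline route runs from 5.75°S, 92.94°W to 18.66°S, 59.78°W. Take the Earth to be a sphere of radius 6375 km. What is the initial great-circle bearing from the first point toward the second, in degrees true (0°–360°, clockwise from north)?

N = sin Δλ·cos φ₂ = +0.5182;  D = cos φ₁ sin φ₂ − sin φ₁ cos φ₂ cos Δλ = -0.2389
initial course = atan2(N, D) = 114.75°

114.7°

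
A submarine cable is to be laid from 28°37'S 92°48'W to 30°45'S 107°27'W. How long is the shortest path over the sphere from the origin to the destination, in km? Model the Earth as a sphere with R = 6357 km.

1431 km

cos σ = sin φ₁ sin φ₂ + cos φ₁ cos φ₂ cos Δλ
      = sin(-28.62°)sin(-30.75°) + cos(-28.62°)cos(-30.75°)cos(-14.65°) = 0.9748
σ = 12.895° → d = Rσ = 6357·0.22506 = 1431 km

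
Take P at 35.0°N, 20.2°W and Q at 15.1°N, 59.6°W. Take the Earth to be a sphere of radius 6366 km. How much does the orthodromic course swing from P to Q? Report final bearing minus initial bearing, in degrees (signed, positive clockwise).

At departure: θ₁ = atan2(sin Δλ cos φ₂, cos φ₁ sin φ₂ − sin φ₁ cos φ₂ cos Δλ) = 250.71°
At arrival: θ₂ = atan2(sin Δλ cos φ₁, −cos φ₂ sin φ₁ + sin φ₂ cos φ₁ cos Δλ) = 233.21°
Δθ = θ₂ − θ₁ = -17.5°

-17.5°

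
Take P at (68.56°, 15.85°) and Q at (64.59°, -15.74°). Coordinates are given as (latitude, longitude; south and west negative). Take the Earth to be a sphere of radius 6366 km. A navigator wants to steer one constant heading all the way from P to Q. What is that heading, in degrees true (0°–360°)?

252.4°

Meridional parts: M(φ₁)=+1.6644, M(φ₂)=+1.4897 → ΔM = -0.1747;  Δλ = -0.5513 rad
tan C = Δλ / ΔM = +3.1560 → C = 252.42°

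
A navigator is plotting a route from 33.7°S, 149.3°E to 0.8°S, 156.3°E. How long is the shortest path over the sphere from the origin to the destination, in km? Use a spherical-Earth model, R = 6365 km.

Haversine: a = sin²(Δφ/2)+cos φ₁ cos φ₂ sin²(Δλ/2) = 0.08329;  σ = 2·atan2(√a,√(1−a))
σ = 33.548° → d = Rσ = 6365·0.58553 = 3727 km

3727 km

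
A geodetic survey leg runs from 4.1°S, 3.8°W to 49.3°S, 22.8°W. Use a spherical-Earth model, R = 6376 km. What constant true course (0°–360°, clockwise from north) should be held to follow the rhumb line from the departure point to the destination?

199.8°

Δψ = ln[tan(π/4+φ₂/2)/tan(π/4+φ₁/2)] = -0.9202
Δλ = -0.3316 rad (taken the short way round)
course = atan2(Δλ, Δψ) = 199.82°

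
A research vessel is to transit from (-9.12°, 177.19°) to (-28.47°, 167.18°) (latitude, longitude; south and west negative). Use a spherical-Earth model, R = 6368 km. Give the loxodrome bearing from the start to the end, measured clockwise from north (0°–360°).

Meridional parts: M(φ₁)=-0.1599, M(φ₂)=-0.5187 → ΔM = -0.3589;  Δλ = -0.1747 rad
tan C = Δλ / ΔM = +0.4868 → C = 205.96°

206.0°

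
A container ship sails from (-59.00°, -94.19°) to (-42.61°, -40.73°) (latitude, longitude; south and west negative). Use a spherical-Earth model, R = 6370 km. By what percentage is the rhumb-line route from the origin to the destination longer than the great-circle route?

Great circle: σ = 0.6334 rad → d_gc = Rσ = 4035.1 km
Rhumb: Δφ = +0.2861, Δλ = +0.9331, Δψ = +0.4590, q = Δφ/Δψ = 0.6232 → d_rh = R√(Δφ²+q²Δλ²) = 4128.1 km
Excess = (4128.1 − 4035.1) / 4035.1 = 93.0 / 4035.1 = 2.30% ≈ 2.3%

2.3%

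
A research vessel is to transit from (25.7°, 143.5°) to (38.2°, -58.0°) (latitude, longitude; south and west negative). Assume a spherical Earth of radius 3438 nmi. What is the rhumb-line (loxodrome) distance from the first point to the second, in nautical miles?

Rhumb course C = atan2(Δλ, Δψ) with Δψ = ln[tan(π/4+φ₂/2)/tan(π/4+φ₁/2)] = +0.2580, Δλ = +2.7663 → C = 84.67°
d = R·|Δφ| / |cos C| = 3438·0.21817 / 0.09287 = 8076 nmi

8076 nmi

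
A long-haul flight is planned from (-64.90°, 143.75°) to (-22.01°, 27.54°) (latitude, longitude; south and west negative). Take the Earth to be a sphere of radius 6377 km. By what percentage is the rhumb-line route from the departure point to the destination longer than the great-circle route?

Great circle: σ = 1.4043 rad → d_gc = Rσ = 8955.5 km
Rhumb: Δφ = +0.7486, Δλ = -2.0282, Δψ = +1.1084, q = Δφ/Δψ = 0.6754 → d_rh = R√(Δφ²+q²Δλ²) = 9954.7 km
Excess = (9954.7 − 8955.5) / 8955.5 = 999.2 / 8955.5 = 11.16% ≈ 11.2%

11.2%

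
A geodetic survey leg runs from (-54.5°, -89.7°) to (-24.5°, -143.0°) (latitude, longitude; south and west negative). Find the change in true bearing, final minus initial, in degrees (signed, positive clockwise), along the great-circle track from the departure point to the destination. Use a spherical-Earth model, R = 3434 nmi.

Initial bearing θ₁ = atan2(sin Δλ cos φ₂, cos φ₁ sin φ₂ − sin φ₁ cos φ₂ cos Δλ) = 285.47°
Final bearing θ₂ = (initial bearing from the destination back to the start) + 180° = 322.04°
Δθ = θ₂ − θ₁ = +36.6°

+36.6°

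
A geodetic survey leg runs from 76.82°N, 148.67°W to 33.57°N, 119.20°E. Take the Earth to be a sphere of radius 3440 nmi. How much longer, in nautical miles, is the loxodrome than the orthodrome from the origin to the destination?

Great circle: cos σ = sin φ₁ sin φ₂ + cos φ₁ cos φ₂ cos Δλ,  σ = 1.0106 rad → d_gc = 3476.6 nmi
Rhumb line: Δψ = -1.5356, q = Δφ/Δψ = 0.4916, d_rh = R√(Δφ²+q²Δλ²) = 3759.8 nmi
Excess = 3759.8 − 3476.6 = 283.2 ≈ 283 nmi

283 nmi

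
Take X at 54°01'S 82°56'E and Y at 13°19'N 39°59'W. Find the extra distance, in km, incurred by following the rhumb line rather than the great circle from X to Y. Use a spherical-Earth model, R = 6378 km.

Great circle: cos σ = sin φ₁ sin φ₂ + cos φ₁ cos φ₂ cos Δλ,  σ = 2.0910 rad → d_gc = 13336.6 km
Rhumb line: Δψ = +1.3592, q = Δφ/Δψ = 0.8646, d_rh = R√(Δφ²+q²Δλ²) = 14004.8 km
Excess = 14004.8 − 13336.6 = 668.2 ≈ 668 km

668 km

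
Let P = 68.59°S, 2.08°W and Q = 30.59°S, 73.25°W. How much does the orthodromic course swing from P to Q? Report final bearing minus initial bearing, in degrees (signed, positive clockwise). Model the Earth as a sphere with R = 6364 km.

At departure: θ₁ = atan2(sin Δλ cos φ₂, cos φ₁ sin φ₂ − sin φ₁ cos φ₂ cos Δλ) = 275.11°
At arrival: θ₂ = atan2(sin Δλ cos φ₁, −cos φ₂ sin φ₁ + sin φ₂ cos φ₁ cos Δλ) = 335.02°
Δθ = θ₂ − θ₁ = +59.9°

+59.9°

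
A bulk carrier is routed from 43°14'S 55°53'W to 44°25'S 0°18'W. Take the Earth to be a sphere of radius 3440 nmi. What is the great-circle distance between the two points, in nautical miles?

cos σ = sin φ₁ sin φ₂ + cos φ₁ cos φ₂ cos Δλ
      = sin(-43.23°)sin(-44.42°) + cos(-43.23°)cos(-44.42°)cos(55.58°) = 0.7735
σ = 39.329° → d = Rσ = 3440·0.68642 = 2361 nmi

2361 nmi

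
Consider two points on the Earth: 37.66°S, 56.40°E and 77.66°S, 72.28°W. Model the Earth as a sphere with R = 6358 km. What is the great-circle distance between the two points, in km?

cos σ = sin φ₁ sin φ₂ + cos φ₁ cos φ₂ cos Δλ
      = sin(-37.66°)sin(-77.66°) + cos(-37.66°)cos(-77.66°)cos(-128.68°) = 0.4911
σ = 60.586° → d = Rσ = 6358·1.05742 = 6723 km

6723 km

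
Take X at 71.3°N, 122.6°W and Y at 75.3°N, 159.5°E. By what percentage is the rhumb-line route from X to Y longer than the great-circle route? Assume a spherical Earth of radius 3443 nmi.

7.5%

Great circle: σ = 0.3674 rad → d_gc = Rσ = 1265.0 nmi
Rhumb: Δφ = +0.0698, Δλ = -1.3596, Δψ = +0.2441, q = Δφ/Δψ = 0.2860 → d_rh = R√(Δφ²+q²Δλ²) = 1360.2 nmi
Excess = (1360.2 − 1265.0) / 1265.0 = 95.2 / 1265.0 = 7.53% ≈ 7.5%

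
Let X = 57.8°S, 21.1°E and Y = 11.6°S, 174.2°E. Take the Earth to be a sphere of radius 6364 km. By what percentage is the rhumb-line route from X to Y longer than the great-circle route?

19.0%

Great circle: σ = 1.8706 rad → d_gc = Rσ = 11904.7 km
Rhumb: Δφ = +0.8063, Δλ = +2.6721, Δψ = +1.0387, q = Δφ/Δψ = 0.7763 → d_rh = R√(Δφ²+q²Δλ²) = 14163.0 km
Excess = (14163.0 − 11904.7) / 11904.7 = 2258.3 / 11904.7 = 18.97% ≈ 19.0%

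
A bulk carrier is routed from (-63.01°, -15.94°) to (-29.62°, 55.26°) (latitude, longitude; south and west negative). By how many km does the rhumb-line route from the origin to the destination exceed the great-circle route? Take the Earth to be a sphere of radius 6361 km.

235 km

Great circle: cos σ = sin φ₁ sin φ₂ + cos φ₁ cos φ₂ cos Δλ,  σ = 0.9673 rad → d_gc = 6152.7 km
Rhumb line: Δψ = +0.8855, q = Δφ/Δψ = 0.6581, d_rh = R√(Δφ²+q²Δλ²) = 6387.8 km
Excess = 6387.8 − 6152.7 = 235.1 ≈ 235 km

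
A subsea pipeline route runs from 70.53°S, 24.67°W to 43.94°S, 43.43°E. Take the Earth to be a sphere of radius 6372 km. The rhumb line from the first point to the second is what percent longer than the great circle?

4.5%

Great circle: σ = 0.7321 rad → d_gc = Rσ = 4665.2 km
Rhumb: Δφ = +0.4641, Δλ = +1.1886, Δψ = +0.9074, q = Δφ/Δψ = 0.5115 → d_rh = R√(Δφ²+q²Δλ²) = 4873.3 km
Excess = (4873.3 − 4665.2) / 4665.2 = 208.1 / 4665.2 = 4.46% ≈ 4.5%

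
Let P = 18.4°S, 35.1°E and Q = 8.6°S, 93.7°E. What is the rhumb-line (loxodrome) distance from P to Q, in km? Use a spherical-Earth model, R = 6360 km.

6409 km

Rhumb course C = atan2(Δλ, Δψ) with Δψ = ln[tan(π/4+φ₂/2)/tan(π/4+φ₁/2)] = +0.1761, Δλ = +1.0228 → C = 80.23°
d = R·|Δφ| / |cos C| = 6360·0.17104 / 0.16972 = 6409 km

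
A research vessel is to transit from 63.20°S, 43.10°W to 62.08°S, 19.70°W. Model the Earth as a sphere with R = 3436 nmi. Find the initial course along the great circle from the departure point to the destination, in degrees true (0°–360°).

N = sin Δλ·cos φ₂ = +0.1860;  D = cos φ₁ sin φ₂ − sin φ₁ cos φ₂ cos Δλ = -0.0148
initial course = atan2(N, D) = 94.56°

94.6°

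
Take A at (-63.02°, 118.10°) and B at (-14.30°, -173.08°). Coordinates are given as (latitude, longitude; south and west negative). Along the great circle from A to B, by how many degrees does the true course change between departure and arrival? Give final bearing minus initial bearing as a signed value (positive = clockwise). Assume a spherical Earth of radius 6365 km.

Initial bearing θ₁ = atan2(sin Δλ cos φ₂, cos φ₁ sin φ₂ − sin φ₁ cos φ₂ cos Δλ) = 77.52°
Final bearing θ₂ = (initial bearing from the destination back to the start) + 180° = 27.20°
Δθ = θ₂ − θ₁ = -50.3°

-50.3°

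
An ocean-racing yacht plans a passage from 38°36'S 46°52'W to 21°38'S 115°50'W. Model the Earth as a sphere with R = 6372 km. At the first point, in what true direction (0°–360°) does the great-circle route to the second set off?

N = sin Δλ·cos φ₂ = -0.8676;  D = cos φ₁ sin φ₂ − sin φ₁ cos φ₂ cos Δλ = -0.0800
initial course = atan2(N, D) = 264.73°

264.7°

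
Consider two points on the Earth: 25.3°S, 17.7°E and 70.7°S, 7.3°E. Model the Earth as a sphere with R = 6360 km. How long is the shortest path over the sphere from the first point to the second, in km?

5083 km

cos σ = sin φ₁ sin φ₂ + cos φ₁ cos φ₂ cos Δλ
      = sin(-25.30°)sin(-70.70°) + cos(-25.30°)cos(-70.70°)cos(-10.40°) = 0.6972
σ = 45.794° → d = Rσ = 6360·0.79925 = 5083 km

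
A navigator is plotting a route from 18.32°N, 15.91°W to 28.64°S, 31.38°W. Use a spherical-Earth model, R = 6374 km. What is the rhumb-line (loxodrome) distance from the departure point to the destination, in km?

Rhumb course C = atan2(Δλ, Δψ) with Δψ = ln[tan(π/4+φ₂/2)/tan(π/4+φ₁/2)] = -0.8474, Δλ = -0.2700 → C = 197.67°
d = R·|Δφ| / |cos C| = 6374·0.81961 / 0.95281 = 5483 km

5483 km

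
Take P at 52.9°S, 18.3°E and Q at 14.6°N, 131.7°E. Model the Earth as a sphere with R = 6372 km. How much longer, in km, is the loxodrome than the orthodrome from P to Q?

Great circle: cos σ = sin φ₁ sin φ₂ + cos φ₁ cos φ₂ cos Δλ,  σ = 2.0185 rad → d_gc = 12861.7 km
Rhumb line: Δψ = +1.3496, q = Δφ/Δψ = 0.8730, d_rh = R√(Δφ²+q²Δλ²) = 13325.0 km
Excess = 13325.0 − 12861.7 = 463.3 ≈ 463 km

463 km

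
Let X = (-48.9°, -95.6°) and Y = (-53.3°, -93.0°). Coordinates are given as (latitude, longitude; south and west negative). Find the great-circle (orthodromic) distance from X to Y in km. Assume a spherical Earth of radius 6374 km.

Haversine: a = sin²(Δφ/2)+cos φ₁ cos φ₂ sin²(Δλ/2) = 0.00168;  σ = 2·atan2(√a,√(1−a))
σ = 4.692° → d = Rσ = 6374·0.08190 = 522 km

522 km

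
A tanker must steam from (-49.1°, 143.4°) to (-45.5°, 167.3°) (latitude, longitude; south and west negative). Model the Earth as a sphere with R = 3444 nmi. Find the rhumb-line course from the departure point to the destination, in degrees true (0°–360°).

77.5°

Δψ = ln[tan(π/4+φ₂/2)/tan(π/4+φ₁/2)] = +0.0927
Δλ = +0.4171 rad (taken the short way round)
course = atan2(Δλ, Δψ) = 77.47°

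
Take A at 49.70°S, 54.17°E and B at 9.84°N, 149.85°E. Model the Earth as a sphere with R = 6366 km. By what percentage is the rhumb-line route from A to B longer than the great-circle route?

2.3%

Great circle: σ = 1.7654 rad → d_gc = Rσ = 11238.8 km
Rhumb: Δφ = +1.0392, Δλ = +1.6699, Δψ = +1.1752, q = Δφ/Δψ = 0.8843 → d_rh = R√(Δφ²+q²Δλ²) = 11495.0 km
Excess = (11495.0 − 11238.8) / 11238.8 = 256.2 / 11238.8 = 2.28% ≈ 2.3%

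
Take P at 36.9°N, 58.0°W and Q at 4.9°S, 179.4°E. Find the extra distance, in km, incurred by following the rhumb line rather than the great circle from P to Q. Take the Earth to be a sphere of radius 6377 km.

Great circle: cos σ = sin φ₁ sin φ₂ + cos φ₁ cos φ₂ cos Δλ,  σ = 2.0721 rad → d_gc = 13213.7 km
Rhumb line: Δψ = -0.7794, q = Δφ/Δψ = 0.9360, d_rh = R√(Δφ²+q²Δλ²) = 13593.0 km
Excess = 13593.0 − 13213.7 = 379.3 ≈ 379 km

379 km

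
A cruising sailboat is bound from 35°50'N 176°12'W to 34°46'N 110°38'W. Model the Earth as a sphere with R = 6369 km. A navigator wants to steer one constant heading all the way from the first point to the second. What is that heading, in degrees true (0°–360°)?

Meridional parts: M(φ₁)=+0.6707, M(φ₂)=+0.6479 → ΔM = -0.0228;  Δλ = +1.1444 rad
tan C = Δλ / ΔM = -50.1655 → C = 91.14°

91.1°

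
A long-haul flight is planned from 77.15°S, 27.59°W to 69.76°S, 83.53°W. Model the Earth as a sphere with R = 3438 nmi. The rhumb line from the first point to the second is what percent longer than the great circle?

3.7%

Great circle: σ = 0.2914 rad → d_gc = Rσ = 1001.8 nmi
Rhumb: Δφ = +0.1290, Δλ = -0.9763, Δψ = +0.4606, q = Δφ/Δψ = 0.2800 → d_rh = R√(Δφ²+q²Δλ²) = 1039.3 nmi
Excess = (1039.3 − 1001.8) / 1001.8 = 37.5 / 1001.8 = 3.74% ≈ 3.7%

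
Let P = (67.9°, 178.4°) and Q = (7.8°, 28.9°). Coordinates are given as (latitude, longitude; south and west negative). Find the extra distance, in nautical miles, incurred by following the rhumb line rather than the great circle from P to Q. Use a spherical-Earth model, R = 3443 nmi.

Great circle: cos σ = sin φ₁ sin φ₂ + cos φ₁ cos φ₂ cos Δλ,  σ = 1.7675 rad → d_gc = 6085.4 nmi
Rhumb line: Δψ = -1.4967, q = Δφ/Δψ = 0.7008, d_rh = R√(Δφ²+q²Δλ²) = 7258.3 nmi
Excess = 7258.3 − 6085.4 = 1172.9 ≈ 1173 nmi

1173 nmi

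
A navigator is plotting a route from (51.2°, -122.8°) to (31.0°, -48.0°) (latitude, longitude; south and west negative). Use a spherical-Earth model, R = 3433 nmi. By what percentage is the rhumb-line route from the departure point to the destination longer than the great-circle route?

3.5%

Great circle: σ = 0.9977 rad → d_gc = Rσ = 3425.2 nmi
Rhumb: Δφ = -0.3526, Δλ = +1.3055, Δψ = -0.4741, q = Δφ/Δψ = 0.7436 → d_rh = R√(Δφ²+q²Δλ²) = 3545.7 nmi
Excess = (3545.7 − 3425.2) / 3425.2 = 120.5 / 3425.2 = 3.52% ≈ 3.5%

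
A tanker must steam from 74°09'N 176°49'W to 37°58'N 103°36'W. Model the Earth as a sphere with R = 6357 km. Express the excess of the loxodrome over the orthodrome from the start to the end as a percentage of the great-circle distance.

5.1%

Great circle: σ = 0.8580 rad → d_gc = Rσ = 5454.0 km
Rhumb: Δφ = -0.6315, Δλ = +1.2779, Δψ = -1.2545, q = Δφ/Δψ = 0.5034 → d_rh = R√(Δφ²+q²Δλ²) = 5730.5 km
Excess = (5730.5 − 5454.0) / 5454.0 = 276.5 / 5454.0 = 5.07% ≈ 5.1%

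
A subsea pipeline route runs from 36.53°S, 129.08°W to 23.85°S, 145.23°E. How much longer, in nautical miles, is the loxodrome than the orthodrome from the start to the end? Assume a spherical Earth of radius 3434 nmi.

126 nmi

Great circle: cos σ = sin φ₁ sin φ₂ + cos φ₁ cos φ₂ cos Δλ,  σ = 1.2704 rad → d_gc = 4362.5 nmi
Rhumb line: Δψ = +0.2569, q = Δφ/Δψ = 0.8614, d_rh = R√(Δφ²+q²Δλ²) = 4488.8 nmi
Excess = 4488.8 − 4362.5 = 126.3 ≈ 126 nmi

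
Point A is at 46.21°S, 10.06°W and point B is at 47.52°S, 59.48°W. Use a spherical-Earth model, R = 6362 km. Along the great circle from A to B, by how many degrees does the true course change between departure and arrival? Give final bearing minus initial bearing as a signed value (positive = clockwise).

Initial bearing θ₁ = atan2(sin Δλ cos φ₂, cos φ₁ sin φ₂ − sin φ₁ cos φ₂ cos Δλ) = 249.36°
Final bearing θ₂ = (initial bearing from the destination back to the start) + 180° = 286.48°
Δθ = θ₂ − θ₁ = +37.1°

+37.1°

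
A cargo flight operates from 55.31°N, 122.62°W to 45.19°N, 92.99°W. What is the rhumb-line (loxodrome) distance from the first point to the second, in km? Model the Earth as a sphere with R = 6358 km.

Δψ = ln[tan(π/4+φ₂/2)/tan(π/4+φ₁/2)] = -0.2776;  Δφ = -0.1766 rad,  Δλ = +0.5171 rad
q = Δφ/Δψ = 0.6362
d = R·√(Δφ² + q²Δλ²) = 6358·0.37341 = 2374 km

2374 km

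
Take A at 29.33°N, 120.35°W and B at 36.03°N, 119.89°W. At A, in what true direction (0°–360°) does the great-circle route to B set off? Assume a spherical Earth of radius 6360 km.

θ = atan2( sin Δλ·cos φ₂ ,  cos φ₁ sin φ₂ − sin φ₁ cos φ₂ cos Δλ )
  = atan2(+0.0065, +0.1167) = 3.18°

3.2°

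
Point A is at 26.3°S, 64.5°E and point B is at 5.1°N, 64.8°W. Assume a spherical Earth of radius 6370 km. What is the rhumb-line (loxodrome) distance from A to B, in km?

Δψ = ln[tan(π/4+φ₂/2)/tan(π/4+φ₁/2)] = +0.5652;  Δφ = +0.5480 rad,  Δλ = -2.2567 rad
q = Δφ/Δψ = 0.9697
d = R·√(Δφ² + q²Δλ²) = 6370·2.25585 = 14370 km

14370 km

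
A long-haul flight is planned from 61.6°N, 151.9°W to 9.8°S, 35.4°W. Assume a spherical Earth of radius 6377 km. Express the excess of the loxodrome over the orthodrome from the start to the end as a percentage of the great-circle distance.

6.2%

Great circle: σ = 1.9378 rad → d_gc = Rσ = 12357.6 km
Rhumb: Δφ = -1.2462, Δλ = +2.0333, Δψ = -1.5461, q = Δφ/Δψ = 0.8060 → d_rh = R√(Δφ²+q²Δλ²) = 13129.2 km
Excess = (13129.2 − 12357.6) / 12357.6 = 771.6 / 12357.6 = 6.24% ≈ 6.2%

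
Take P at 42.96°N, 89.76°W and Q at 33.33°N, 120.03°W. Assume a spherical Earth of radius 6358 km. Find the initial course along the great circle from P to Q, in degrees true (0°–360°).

258.0°

θ = atan2( sin Δλ·cos φ₂ ,  cos φ₁ sin φ₂ − sin φ₁ cos φ₂ cos Δλ )
  = atan2(-0.4212, -0.0897) = 257.98°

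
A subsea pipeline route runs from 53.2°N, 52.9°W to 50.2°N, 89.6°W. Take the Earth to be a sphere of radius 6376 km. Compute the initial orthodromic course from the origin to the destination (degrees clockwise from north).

277.3°

θ = atan2( sin Δλ·cos φ₂ ,  cos φ₁ sin φ₂ − sin φ₁ cos φ₂ cos Δλ )
  = atan2(-0.3825, +0.0493) = 277.34°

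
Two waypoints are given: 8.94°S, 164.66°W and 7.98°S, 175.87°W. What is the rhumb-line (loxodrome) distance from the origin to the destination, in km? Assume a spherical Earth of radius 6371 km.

Δψ = ln[tan(π/4+φ₂/2)/tan(π/4+φ₁/2)] = +0.0169;  Δφ = +0.0168 rad,  Δλ = -0.1957 rad
q = Δφ/Δψ = 0.9891
d = R·√(Δφ² + q²Δλ²) = 6371·0.19424 = 1238 km

1238 km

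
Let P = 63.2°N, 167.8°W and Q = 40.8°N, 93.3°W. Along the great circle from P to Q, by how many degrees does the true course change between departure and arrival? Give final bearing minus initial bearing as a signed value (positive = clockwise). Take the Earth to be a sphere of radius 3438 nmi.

+62.8°

At departure: θ₁ = atan2(sin Δλ cos φ₂, cos φ₁ sin φ₂ − sin φ₁ cos φ₂ cos Δλ) = 81.11°
At arrival: θ₂ = atan2(sin Δλ cos φ₁, −cos φ₂ sin φ₁ + sin φ₂ cos φ₁ cos Δλ) = 143.95°
Δθ = θ₂ − θ₁ = +62.8°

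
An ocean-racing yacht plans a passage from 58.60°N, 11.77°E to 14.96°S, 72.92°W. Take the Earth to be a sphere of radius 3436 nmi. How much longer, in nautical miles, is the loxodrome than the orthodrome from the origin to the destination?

Great circle: cos σ = sin φ₁ sin φ₂ + cos φ₁ cos φ₂ cos Δλ,  σ = 1.7454 rad → d_gc = 5997.3 nmi
Rhumb line: Δψ = -1.5332, q = Δφ/Δψ = 0.8374, d_rh = R√(Δφ²+q²Δλ²) = 6127.5 nmi
Excess = 6127.5 − 5997.3 = 130.2 ≈ 130 nmi

130 nmi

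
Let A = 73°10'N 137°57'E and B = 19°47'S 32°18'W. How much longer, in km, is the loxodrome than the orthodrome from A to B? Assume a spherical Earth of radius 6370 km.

Great circle: cos σ = sin φ₁ sin φ₂ + cos φ₁ cos φ₂ cos Δλ,  σ = 2.2050 rad → d_gc = 14045.7 km
Rhumb line: Δψ = -2.2631, q = Δφ/Δψ = 0.7168, d_rh = R√(Δφ²+q²Δλ²) = 17055.3 km
Excess = 17055.3 − 14045.7 = 3009.6 ≈ 3010 km

3010 km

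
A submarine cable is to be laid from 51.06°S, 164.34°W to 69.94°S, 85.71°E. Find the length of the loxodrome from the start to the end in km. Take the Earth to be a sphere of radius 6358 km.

Δψ = ln[tan(π/4+φ₂/2)/tan(π/4+φ₁/2)] = -0.6926;  Δφ = -0.3295 rad,  Δλ = -1.9190 rad
q = Δφ/Δψ = 0.4758
d = R·√(Δφ² + q²Δλ²) = 6358·0.97068 = 6172 km

6172 km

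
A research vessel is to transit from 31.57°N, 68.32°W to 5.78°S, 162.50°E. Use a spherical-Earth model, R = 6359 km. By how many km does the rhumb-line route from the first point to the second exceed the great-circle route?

Great circle: cos σ = sin φ₁ sin φ₂ + cos φ₁ cos φ₂ cos Δλ,  σ = 2.1997 rad → d_gc = 13987.81 km
Rhumb line: Δψ = -0.6823, q = Δφ/Δψ = 0.9555, d_rh = R√(Δφ²+q²Δλ²) = 14312.25 km
Excess = 14312.25 − 13987.81 = 324.44 ≈ 324 km

324 km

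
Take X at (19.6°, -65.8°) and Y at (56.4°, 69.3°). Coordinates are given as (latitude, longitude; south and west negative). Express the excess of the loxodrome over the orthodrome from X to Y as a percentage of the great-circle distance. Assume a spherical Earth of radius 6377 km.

Great circle: σ = 1.6608 rad → d_gc = Rσ = 10590.9 km
Rhumb: Δφ = +0.6423, Δλ = +2.3579, Δψ = +0.8486, q = Δφ/Δψ = 0.7568 → d_rh = R√(Δφ²+q²Δλ²) = 12094.8 km
Excess = (12094.8 − 10590.9) / 10590.9 = 1503.9 / 10590.9 = 14.20% ≈ 14.2%

14.2%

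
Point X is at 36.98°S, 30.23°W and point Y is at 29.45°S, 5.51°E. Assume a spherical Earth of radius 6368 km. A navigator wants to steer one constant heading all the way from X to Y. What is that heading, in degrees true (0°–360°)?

75.8°

Δψ = ln[tan(π/4+φ₂/2)/tan(π/4+φ₁/2)] = +0.1573
Δλ = +0.6238 rad (taken the short way round)
course = atan2(Δλ, Δψ) = 75.85°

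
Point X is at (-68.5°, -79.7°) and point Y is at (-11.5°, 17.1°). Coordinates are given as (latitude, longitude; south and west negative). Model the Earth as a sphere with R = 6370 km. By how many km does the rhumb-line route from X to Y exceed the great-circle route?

602 km

Great circle: cos σ = sin φ₁ sin φ₂ + cos φ₁ cos φ₂ cos Δλ,  σ = 1.4273 rad → d_gc = 9092.1 km
Rhumb line: Δψ = +1.4594, q = Δφ/Δψ = 0.6817, d_rh = R√(Δφ²+q²Δλ²) = 9694.2 km
Excess = 9694.2 − 9092.1 = 602.1 ≈ 602 km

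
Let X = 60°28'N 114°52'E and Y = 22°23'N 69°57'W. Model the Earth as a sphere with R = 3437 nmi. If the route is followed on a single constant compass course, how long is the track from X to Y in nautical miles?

Δψ = ln[tan(π/4+φ₂/2)/tan(π/4+φ₁/2)] = -0.9324;  Δφ = -0.6647 rad,  Δλ = +3.0575 rad
q = Δφ/Δψ = 0.7129
d = R·√(Δφ² + q²Δλ²) = 3437·2.27879 = 7832 nmi

7832 nmi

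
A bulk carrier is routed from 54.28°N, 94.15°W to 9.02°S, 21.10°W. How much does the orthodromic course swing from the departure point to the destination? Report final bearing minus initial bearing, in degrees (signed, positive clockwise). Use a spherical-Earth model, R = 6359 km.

+37.0°

At departure: θ₁ = atan2(sin Δλ cos φ₂, cos φ₁ sin φ₂ − sin φ₁ cos φ₂ cos Δλ) = 109.00°
At arrival: θ₂ = atan2(sin Δλ cos φ₁, −cos φ₂ sin φ₁ + sin φ₂ cos φ₁ cos Δλ) = 146.02°
Δθ = θ₂ − θ₁ = +37.0°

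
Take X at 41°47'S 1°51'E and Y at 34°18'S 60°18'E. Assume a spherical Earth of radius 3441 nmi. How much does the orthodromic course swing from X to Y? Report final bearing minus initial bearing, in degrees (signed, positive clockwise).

At departure: θ₁ = atan2(sin Δλ cos φ₂, cos φ₁ sin φ₂ − sin φ₁ cos φ₂ cos Δλ) = 100.63°
At arrival: θ₂ = atan2(sin Δλ cos φ₁, −cos φ₂ sin φ₁ + sin φ₂ cos φ₁ cos Δλ) = 62.52°
Δθ = θ₂ − θ₁ = -38.1°

-38.1°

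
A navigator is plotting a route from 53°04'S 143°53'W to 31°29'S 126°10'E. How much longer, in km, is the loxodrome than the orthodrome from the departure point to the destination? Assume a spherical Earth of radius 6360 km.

Great circle: cos σ = sin φ₁ sin φ₂ + cos φ₁ cos φ₂ cos Δλ,  σ = 1.1397 rad → d_gc = 7248.3 km
Rhumb line: Δψ = +0.5173, q = Δφ/Δψ = 0.7281, d_rh = R√(Δφ²+q²Δλ²) = 7654.9 km
Excess = 7654.9 − 7248.3 = 406.6 ≈ 407 km

407 km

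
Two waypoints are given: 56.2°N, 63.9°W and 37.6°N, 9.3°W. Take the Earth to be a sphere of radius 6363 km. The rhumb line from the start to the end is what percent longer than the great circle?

Great circle: σ = 0.7039 rad → d_gc = Rσ = 4478.8 km
Rhumb: Δφ = -0.3246, Δλ = +0.9529, Δψ = -0.4822, q = Δφ/Δψ = 0.6733 → d_rh = R√(Δφ²+q²Δλ²) = 4575.4 km
Excess = (4575.4 − 4478.8) / 4478.8 = 96.6 / 4478.8 = 2.16% ≈ 2.2%

2.2%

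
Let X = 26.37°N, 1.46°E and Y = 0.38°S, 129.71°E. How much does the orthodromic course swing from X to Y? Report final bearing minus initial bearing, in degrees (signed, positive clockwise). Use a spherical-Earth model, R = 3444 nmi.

Initial bearing θ₁ = atan2(sin Δλ cos φ₂, cos φ₁ sin φ₂ − sin φ₁ cos φ₂ cos Δλ) = 71.09°
Final bearing θ₂ = (initial bearing from the destination back to the start) + 180° = 122.05°
Δθ = θ₂ − θ₁ = +51.0°

+51.0°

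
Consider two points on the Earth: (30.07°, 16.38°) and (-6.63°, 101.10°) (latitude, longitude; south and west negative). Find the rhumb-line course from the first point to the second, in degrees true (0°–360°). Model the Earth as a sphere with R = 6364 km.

Meridional parts: M(φ₁)=+0.5507, M(φ₂)=-0.1160 → ΔM = -0.6667;  Δλ = +1.4786 rad
tan C = Δλ / ΔM = -2.2179 → C = 114.27°

114.3°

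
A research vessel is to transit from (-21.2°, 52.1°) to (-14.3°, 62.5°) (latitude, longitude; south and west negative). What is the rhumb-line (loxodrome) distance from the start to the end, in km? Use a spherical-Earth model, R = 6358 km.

1339 km

Rhumb course C = atan2(Δλ, Δψ) with Δψ = ln[tan(π/4+φ₂/2)/tan(π/4+φ₁/2)] = +0.1265, Δλ = +0.1815 → C = 55.12°
d = R·|Δφ| / |cos C| = 6358·0.12043 / 0.57188 = 1339 km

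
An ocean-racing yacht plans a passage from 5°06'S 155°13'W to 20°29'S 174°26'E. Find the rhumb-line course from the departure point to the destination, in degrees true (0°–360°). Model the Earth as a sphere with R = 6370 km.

242.5°

Δψ = ln[tan(π/4+φ₂/2)/tan(π/4+φ₁/2)] = -0.2762
Δλ = -0.5297 rad (taken the short way round)
course = atan2(Δλ, Δψ) = 242.46°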